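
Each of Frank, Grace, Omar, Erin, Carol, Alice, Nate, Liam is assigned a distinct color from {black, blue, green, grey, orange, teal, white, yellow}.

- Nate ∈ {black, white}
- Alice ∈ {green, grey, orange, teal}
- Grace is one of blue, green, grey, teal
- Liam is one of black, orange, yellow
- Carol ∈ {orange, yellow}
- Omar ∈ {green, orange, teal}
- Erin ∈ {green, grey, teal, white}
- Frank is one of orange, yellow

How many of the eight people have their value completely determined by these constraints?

Among the 8 variables, blue fits only Grace (and all 8 values in {black, blue, green, grey, orange, teal, white, yellow} must be used), so Grace = blue.
Frank and Carol share exactly the 2 values {orange, yellow}; by pigeonhole those values go to them, so strike orange, yellow from Omar, Alice, Liam.
Liam must be black (only option left). Strike black from Nate.
Nate has just one choice, so Nate = white. Strike white from Erin.
Determined: Grace=blue, Nate=white, Liam=black. The other people each still have more than one consistent value. That makes 3.

3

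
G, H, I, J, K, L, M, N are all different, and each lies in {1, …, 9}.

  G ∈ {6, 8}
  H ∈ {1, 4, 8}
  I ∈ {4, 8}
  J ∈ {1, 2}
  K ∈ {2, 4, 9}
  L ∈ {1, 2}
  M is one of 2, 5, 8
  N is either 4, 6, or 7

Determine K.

Among the 8 variables, 5 fits only M (and all 8 values in {1, 2, 4, 5, 6, 7, 8, 9} must be used), so M = 5.
Among the 7 still-open variables, 7 fits only N (and all 7 values in {1, 2, 4, 6, 7, 8, 9} must be used), so N = 7.
The 6 still-open variables draw from only 6 values {1, 2, 4, 6, 8, 9}, so each is used; only G can be 6, hence G = 6.
The 5 still-open variables draw from only 5 values {1, 2, 4, 8, 9}, so each is used; only K can be 9, hence K = 9.

9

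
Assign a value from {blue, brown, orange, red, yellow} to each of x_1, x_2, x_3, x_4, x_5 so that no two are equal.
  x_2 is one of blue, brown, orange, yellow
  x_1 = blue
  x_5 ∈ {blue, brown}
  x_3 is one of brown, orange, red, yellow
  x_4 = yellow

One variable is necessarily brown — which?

x_5

x_1 must be blue (only option left). Strike blue from x_2, x_5.
So brown goes to x_5.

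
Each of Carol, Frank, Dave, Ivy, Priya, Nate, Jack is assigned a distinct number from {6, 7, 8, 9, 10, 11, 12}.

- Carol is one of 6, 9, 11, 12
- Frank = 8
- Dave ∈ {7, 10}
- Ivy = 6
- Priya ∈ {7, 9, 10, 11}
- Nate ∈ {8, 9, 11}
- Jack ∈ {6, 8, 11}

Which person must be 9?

Frank has just one choice, so Frank = 8. Remove 8 from Nate, Jack.
Ivy has just one choice, so Ivy = 6. So Carol, Jack can't be 6.
That leaves Jack = 11. Strike 11 from Carol, Priya, Nate.
So 9 goes to Nate.

Nate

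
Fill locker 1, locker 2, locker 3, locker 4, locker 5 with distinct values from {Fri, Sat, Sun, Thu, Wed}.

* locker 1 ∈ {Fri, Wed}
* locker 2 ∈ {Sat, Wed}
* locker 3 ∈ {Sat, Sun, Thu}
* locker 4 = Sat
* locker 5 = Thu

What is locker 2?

locker 4 must be Sat (only option left). Remove Sat from locker 2, locker 3.
So locker 2 = Wed.

Wed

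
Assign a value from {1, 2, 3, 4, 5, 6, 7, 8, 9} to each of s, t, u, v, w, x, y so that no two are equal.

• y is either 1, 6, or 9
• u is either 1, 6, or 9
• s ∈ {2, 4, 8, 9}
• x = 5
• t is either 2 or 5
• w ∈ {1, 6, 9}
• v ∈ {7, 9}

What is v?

7

x's domain is down to {5}, so x = 5. So t can't be 5.
That leaves t = 2. Eliminate 2 elsewhere: s.
u, w, y share exactly the 3 values {1, 6, 9}; by pigeonhole those values go to them, so strike 1, 6, 9 from s, v.
So v = 7.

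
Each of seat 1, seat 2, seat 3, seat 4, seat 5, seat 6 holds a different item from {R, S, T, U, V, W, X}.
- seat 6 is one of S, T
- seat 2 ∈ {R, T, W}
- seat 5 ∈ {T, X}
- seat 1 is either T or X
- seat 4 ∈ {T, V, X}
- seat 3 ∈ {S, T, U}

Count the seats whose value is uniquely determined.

3

The 2 variables seat 1 and seat 5 are confined to {T, X}, which locks those values in; drop them from seat 2, seat 3, seat 4, seat 6.
That leaves seat 4 = V.
seat 6 has just one choice, so seat 6 = S. Strike S from seat 3.
seat 3 must be U (only option left).
Determined: seat 3=U, seat 4=V, seat 6=S. The other seats each still have more than one consistent value. That makes 3.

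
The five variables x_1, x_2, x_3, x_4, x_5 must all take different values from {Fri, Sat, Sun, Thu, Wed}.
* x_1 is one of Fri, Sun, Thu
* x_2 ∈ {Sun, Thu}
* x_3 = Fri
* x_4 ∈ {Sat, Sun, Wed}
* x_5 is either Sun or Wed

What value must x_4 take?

Sat

x_3's domain is down to {Fri}, so x_3 = Fri. So x_1 can't be Fri.
Among the 4 still-open variables, Sat fits only x_4 (and all 4 values in {Sat, Sun, Thu, Wed} must be used), so x_4 = Sat.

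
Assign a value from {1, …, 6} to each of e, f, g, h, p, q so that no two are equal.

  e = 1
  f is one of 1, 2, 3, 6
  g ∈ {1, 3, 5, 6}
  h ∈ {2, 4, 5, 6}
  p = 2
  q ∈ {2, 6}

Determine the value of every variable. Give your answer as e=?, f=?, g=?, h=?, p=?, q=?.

e=1, f=3, g=5, h=4, p=2, q=6

e must be 1 (only option left). Strike 1 from f, g.
p must be 2 (only option left). Strike 2 from f, h, q.
q has just one choice, so q = 6. Eliminate 6 elsewhere: f, g, h.
f has just one choice, so f = 3. Eliminate 3 elsewhere: g.
g must be 5 (only option left). Remove 5 from h.
h must be 4 (only option left).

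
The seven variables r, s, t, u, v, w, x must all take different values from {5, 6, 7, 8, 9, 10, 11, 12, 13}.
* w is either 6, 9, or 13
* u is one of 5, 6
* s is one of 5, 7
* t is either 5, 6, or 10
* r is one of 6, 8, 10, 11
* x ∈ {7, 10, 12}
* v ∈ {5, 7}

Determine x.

s and v between them cover only {5, 7} — a naked pair. Remove those values from t, u, x.
That leaves u = 6. Strike 6 from r, t, w.
t has just one choice, so t = 10. So r, x can't be 10.
So x = 12.

12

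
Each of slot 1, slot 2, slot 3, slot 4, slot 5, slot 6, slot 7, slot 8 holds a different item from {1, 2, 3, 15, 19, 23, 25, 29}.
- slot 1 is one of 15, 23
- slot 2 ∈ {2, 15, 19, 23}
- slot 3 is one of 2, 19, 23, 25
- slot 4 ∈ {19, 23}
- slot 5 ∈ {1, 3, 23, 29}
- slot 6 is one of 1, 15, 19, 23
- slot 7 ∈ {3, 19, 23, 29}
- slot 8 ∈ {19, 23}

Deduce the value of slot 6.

The 8 variables draw from only 8 values {1, 2, 3, 15, 19, 23, 25, 29}, so each is used; only slot 3 can be 25, hence slot 3 = 25.
The 7 still-open variables draw from only 7 values {1, 2, 3, 15, 19, 23, 29}, so each is used; only slot 2 can be 2, hence slot 2 = 2.
slot 4 and slot 8 between them cover only {19, 23} — a naked pair. Remove those values from slot 1, slot 5, slot 6, slot 7.
slot 1's domain is down to {15}, so slot 1 = 15. So slot 6 can't be 15.
So slot 6 = 1.

1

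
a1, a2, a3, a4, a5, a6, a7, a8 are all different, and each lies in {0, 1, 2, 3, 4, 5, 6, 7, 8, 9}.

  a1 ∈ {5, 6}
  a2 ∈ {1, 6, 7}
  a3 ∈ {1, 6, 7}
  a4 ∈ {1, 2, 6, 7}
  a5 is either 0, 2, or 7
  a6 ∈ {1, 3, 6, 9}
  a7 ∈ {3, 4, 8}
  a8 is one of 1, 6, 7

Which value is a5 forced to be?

0

The 3 variables a2, a3, a8 are confined to {1, 6, 7}, which locks those values in; drop them from a1, a4, a5, a6.
a1's domain is down to {5}, so a1 = 5.
That leaves a4 = 2. Remove 2 from a5.
So a5 = 0.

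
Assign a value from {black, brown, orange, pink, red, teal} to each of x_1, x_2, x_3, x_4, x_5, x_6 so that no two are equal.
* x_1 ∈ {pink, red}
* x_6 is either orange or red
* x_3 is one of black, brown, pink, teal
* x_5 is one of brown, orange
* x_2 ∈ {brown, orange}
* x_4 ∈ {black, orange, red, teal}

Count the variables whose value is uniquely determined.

The 2 variables x_2 and x_5 are confined to {brown, orange}, which locks those values in; drop them from x_3, x_4, x_6.
x_6 must be red (only option left). Eliminate red elsewhere: x_1, x_4.
x_1's domain is down to {pink}, so x_1 = pink. Strike pink from x_3.
Determined: x_1=pink, x_6=red. The other variables each still have more than one consistent value. That makes 2.

2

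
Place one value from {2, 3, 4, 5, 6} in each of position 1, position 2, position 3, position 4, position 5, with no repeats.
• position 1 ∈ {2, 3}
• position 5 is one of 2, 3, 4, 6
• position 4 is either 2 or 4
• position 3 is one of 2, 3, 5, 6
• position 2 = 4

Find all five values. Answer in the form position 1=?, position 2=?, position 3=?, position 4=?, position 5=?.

position 2 must be 4 (only option left). Strike 4 from position 4, position 5.
position 4's domain is down to {2}, so position 4 = 2. Remove 2 from position 1, position 3, position 5.
position 1's domain is down to {3}, so position 1 = 3. Eliminate 3 elsewhere: position 3, position 5.
position 5 has just one choice, so position 5 = 6. Strike 6 from position 3.
position 3 must be 5 (only option left).

position 1=3, position 2=4, position 3=5, position 4=2, position 5=6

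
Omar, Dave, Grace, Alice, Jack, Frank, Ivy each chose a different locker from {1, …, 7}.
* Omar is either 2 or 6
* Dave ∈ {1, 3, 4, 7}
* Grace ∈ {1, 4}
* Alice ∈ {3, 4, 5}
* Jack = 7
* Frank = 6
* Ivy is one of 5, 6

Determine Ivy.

5

Jack must be 7 (only option left). Strike 7 from Dave.
Frank has just one choice, so Frank = 6. Eliminate 6 elsewhere: Omar, Ivy.
So Ivy = 5.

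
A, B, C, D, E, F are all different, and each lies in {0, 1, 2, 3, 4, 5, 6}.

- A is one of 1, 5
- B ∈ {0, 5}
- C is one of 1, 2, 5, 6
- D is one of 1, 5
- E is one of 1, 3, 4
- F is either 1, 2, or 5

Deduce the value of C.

The 2 variables A and D are confined to {1, 5}, which locks those values in; drop them from B, C, E, F.
That leaves B = 0.
That leaves F = 2. Eliminate 2 elsewhere: C.
So C = 6.

6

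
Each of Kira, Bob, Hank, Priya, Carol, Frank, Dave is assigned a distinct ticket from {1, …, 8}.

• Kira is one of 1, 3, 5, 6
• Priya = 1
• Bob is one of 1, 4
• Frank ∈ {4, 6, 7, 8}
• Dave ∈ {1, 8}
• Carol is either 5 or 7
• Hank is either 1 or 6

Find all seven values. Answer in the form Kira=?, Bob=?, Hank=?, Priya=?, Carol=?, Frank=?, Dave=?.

Priya's domain is down to {1}, so Priya = 1. So Kira, Bob, Hank, Dave can't be 1.
Dave has just one choice, so Dave = 8. Strike 8 from Frank.
Bob must be 4 (only option left). Strike 4 from Frank.
Hank has just one choice, so Hank = 6. Eliminate 6 elsewhere: Kira, Frank.
Frank's domain is down to {7}, so Frank = 7. Eliminate 7 elsewhere: Carol.
Carol must be 5 (only option left). Eliminate 5 elsewhere: Kira.
That leaves Kira = 3.

Kira=3, Bob=4, Hank=6, Priya=1, Carol=5, Frank=7, Dave=8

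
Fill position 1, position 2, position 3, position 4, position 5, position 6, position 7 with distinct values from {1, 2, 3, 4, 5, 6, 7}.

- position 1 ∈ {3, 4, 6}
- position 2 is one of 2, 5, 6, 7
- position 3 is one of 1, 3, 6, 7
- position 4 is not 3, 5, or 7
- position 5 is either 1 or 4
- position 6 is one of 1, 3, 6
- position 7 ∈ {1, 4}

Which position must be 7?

The 7 variables draw from only 7 values {1, 2, 3, 4, 5, 6, 7}, so each is used; only position 2 can be 5, hence position 2 = 5.
The 6 still-open variables draw from only 6 values {1, 2, 3, 4, 6, 7}, so each is used; only position 4 can be 2, hence position 4 = 2.
The 5 still-open variables draw from only 5 values {1, 3, 4, 6, 7}, so each is used; only position 3 can be 7, hence position 3 = 7.

position 3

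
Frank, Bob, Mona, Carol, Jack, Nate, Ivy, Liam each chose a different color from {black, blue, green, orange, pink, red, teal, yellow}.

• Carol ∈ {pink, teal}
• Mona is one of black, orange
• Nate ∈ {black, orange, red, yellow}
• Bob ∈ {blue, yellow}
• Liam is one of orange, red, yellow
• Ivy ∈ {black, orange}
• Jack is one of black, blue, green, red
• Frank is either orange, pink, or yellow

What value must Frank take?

Among the 8 variables, green fits only Jack (and all 8 values in {black, blue, green, orange, pink, red, teal, yellow} must be used), so Jack = green.
Among the 7 still-open variables, blue fits only Bob (and all 7 values in {black, blue, orange, pink, red, teal, yellow} must be used), so Bob = blue.
The 6 still-open variables together cover exactly {black, orange, pink, red, teal, yellow} — 6 values for 6 variables — and teal appears only in Carol's list, so Carol = teal.
The 5 still-open variables together cover exactly {black, orange, pink, red, yellow} — 5 values for 5 variables — and pink appears only in Frank's list, so Frank = pink.

pink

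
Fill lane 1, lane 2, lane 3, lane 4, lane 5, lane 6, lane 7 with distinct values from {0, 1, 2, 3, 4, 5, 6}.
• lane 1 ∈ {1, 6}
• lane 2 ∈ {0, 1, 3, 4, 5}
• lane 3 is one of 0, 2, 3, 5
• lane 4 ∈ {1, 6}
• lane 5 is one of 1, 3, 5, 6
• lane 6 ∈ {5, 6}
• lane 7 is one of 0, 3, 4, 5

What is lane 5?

3

Among the 7 variables, 2 fits only lane 3 (and all 7 values in {0, 1, 2, 3, 4, 5, 6} must be used), so lane 3 = 2.
lane 1 and lane 4 between them cover only {1, 6} — a naked pair. Remove those values from lane 2, lane 5, lane 6.
That leaves lane 6 = 5. Strike 5 from lane 2, lane 5, lane 7.
So lane 5 = 3.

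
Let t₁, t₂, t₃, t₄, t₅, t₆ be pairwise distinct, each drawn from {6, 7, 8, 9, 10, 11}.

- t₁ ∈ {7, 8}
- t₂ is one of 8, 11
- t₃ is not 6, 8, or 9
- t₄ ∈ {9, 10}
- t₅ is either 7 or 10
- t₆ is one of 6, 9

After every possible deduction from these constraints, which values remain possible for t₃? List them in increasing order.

7, 10, 11

The 6 variables together cover exactly {6, 7, 8, 9, 10, 11} — 6 values for 6 variables — and 6 appears only in t₆'s list, so t₆ = 6.
The 5 still-open variables draw from only 5 values {7, 8, 9, 10, 11}, so each is used; only t₄ can be 9, hence t₄ = 9.
No further eliminations apply; t₃ can still be any of 7, 10, 11.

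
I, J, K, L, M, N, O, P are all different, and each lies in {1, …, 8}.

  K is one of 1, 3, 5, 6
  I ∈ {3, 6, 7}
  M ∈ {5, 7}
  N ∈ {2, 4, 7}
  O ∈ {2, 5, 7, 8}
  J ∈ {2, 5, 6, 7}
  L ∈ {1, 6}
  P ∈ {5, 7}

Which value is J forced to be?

The 8 variables together cover exactly {1, 2, 3, 4, 5, 6, 7, 8} — 8 values for 8 variables — and 4 appears only in N's list, so N = 4.
The 7 still-open variables together cover exactly {1, 2, 3, 5, 6, 7, 8} — 7 values for 7 variables — and 8 appears only in O's list, so O = 8.
Among the 6 still-open variables, 2 fits only J (and all 6 values in {1, 2, 3, 5, 6, 7} must be used), so J = 2.

2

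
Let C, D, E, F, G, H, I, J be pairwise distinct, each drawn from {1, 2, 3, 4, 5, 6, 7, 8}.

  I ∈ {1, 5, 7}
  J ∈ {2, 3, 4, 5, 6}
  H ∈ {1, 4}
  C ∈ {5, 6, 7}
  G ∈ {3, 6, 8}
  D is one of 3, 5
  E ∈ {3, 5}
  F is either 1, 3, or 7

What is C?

The 8 variables draw from only 8 values {1, 2, 3, 4, 5, 6, 7, 8}, so each is used; only J can be 2, hence J = 2.
The 7 still-open variables together cover exactly {1, 3, 4, 5, 6, 7, 8} — 7 values for 7 variables — and 4 appears only in H's list, so H = 4.
Among the 6 still-open variables, 8 fits only G (and all 6 values in {1, 3, 5, 6, 7, 8} must be used), so G = 8.
The 5 still-open variables draw from only 5 values {1, 3, 5, 6, 7}, so each is used; only C can be 6, hence C = 6.

6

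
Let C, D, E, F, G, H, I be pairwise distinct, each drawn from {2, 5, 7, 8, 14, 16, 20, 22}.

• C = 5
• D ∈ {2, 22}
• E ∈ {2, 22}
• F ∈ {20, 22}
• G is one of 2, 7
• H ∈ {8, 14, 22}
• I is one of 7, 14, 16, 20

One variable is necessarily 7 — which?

C must be 5 (only option left).
The 2 variables D and E are confined to {2, 22}, which locks those values in; drop them from F, G, H.
So 7 goes to G.

G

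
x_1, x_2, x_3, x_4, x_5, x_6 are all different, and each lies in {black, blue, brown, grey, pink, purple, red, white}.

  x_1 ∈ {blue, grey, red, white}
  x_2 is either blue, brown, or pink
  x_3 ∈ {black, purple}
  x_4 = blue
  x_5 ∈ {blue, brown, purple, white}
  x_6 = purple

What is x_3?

black

x_4's domain is down to {blue}, so x_4 = blue. Eliminate blue elsewhere: x_1, x_2, x_5.
x_6 must be purple (only option left). Remove purple from x_3, x_5.
So x_3 = black.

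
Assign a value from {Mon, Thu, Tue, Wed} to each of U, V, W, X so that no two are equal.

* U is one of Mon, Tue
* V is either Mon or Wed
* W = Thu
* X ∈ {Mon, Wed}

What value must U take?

W must be Thu (only option left).
Among the 3 still-open variables, Tue fits only U (and all 3 values in {Mon, Tue, Wed} must be used), so U = Tue.

Tue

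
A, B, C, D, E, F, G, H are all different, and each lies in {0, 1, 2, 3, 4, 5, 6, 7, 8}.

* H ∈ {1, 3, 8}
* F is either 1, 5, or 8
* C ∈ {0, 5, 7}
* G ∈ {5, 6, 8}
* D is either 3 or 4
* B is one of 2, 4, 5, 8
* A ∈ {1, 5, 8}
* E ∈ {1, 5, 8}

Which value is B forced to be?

2

A, E, F share exactly the 3 values {1, 5, 8}; by pigeonhole those values go to them, so strike 1, 5, 8 from B, C, G, H.
G has just one choice, so G = 6.
H's domain is down to {3}, so H = 3. Remove 3 from D.
That leaves D = 4. Strike 4 from B.
So B = 2.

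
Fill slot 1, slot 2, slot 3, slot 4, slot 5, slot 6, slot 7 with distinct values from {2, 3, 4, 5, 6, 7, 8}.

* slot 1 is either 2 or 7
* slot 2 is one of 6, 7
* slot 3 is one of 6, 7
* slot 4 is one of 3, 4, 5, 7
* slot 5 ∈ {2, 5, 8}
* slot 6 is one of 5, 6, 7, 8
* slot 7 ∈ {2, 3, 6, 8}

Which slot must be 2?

slot 1

The 7 variables draw from only 7 values {2, 3, 4, 5, 6, 7, 8}, so each is used; only slot 4 can be 4, hence slot 4 = 4.
The 6 still-open variables together cover exactly {2, 3, 5, 6, 7, 8} — 6 values for 6 variables — and 3 appears only in slot 7's list, so slot 7 = 3.
slot 2 and slot 3 share exactly the 2 values {6, 7}; by pigeonhole those values go to them, so strike 6, 7 from slot 1, slot 6.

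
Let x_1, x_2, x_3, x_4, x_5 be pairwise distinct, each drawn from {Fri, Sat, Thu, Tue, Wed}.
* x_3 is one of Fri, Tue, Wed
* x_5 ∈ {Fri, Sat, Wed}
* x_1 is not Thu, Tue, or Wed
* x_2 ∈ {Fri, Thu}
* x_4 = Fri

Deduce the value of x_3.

Tue

x_4 must be Fri (only option left). So x_1, x_2, x_3, x_5 can't be Fri.
x_1 has just one choice, so x_1 = Sat. Remove Sat from x_5.
x_2 has just one choice, so x_2 = Thu.
x_5 has just one choice, so x_5 = Wed. Eliminate Wed elsewhere: x_3.
So x_3 = Tue.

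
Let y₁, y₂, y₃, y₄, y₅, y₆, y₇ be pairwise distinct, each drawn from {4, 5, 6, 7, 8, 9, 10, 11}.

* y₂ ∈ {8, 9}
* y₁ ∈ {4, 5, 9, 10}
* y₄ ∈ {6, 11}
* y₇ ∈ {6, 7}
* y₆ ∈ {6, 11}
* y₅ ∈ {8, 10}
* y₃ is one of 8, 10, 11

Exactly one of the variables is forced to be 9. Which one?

y₄ and y₆ between them cover only {6, 11} — a naked pair. Remove those values from y₃, y₇.
y₇ has just one choice, so y₇ = 7.
The 2 variables y₃ and y₅ are confined to {8, 10}, which locks those values in; drop them from y₁, y₂.
So 9 goes to y₂.

y₂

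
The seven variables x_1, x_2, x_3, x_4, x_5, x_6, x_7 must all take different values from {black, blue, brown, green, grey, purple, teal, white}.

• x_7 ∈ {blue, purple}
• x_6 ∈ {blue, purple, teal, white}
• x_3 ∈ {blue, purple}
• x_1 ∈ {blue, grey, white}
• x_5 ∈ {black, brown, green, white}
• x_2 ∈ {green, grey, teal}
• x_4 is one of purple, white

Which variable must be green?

x_2

x_3 and x_7 between them cover only {blue, purple} — a naked pair. Remove those values from x_1, x_4, x_6.
That leaves x_4 = white. Remove white from x_1, x_5, x_6.
That leaves x_6 = teal. Remove teal from x_2.
That leaves x_1 = grey. So x_2 can't be grey.
So green goes to x_2.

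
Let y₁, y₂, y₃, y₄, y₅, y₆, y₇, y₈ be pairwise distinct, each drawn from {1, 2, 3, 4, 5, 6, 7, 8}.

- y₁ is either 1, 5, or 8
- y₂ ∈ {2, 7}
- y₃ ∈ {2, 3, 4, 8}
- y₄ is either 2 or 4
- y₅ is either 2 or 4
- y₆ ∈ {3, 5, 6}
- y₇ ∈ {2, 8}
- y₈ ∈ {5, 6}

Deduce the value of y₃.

3

The 8 variables draw from only 8 values {1, 2, 3, 4, 5, 6, 7, 8}, so each is used; only y₁ can be 1, hence y₁ = 1.
The 7 still-open variables together cover exactly {2, 3, 4, 5, 6, 7, 8} — 7 values for 7 variables — and 7 appears only in y₂'s list, so y₂ = 7.
y₄ and y₅ between them cover only {2, 4} — a naked pair. Remove those values from y₃, y₇.
y₇ must be 8 (only option left). Strike 8 from y₃.
So y₃ = 3.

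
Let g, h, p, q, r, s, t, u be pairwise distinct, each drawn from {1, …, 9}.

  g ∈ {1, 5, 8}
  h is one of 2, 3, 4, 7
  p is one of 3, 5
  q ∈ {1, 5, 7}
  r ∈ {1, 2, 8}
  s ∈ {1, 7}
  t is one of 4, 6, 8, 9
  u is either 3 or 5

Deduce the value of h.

4

p and u between them cover only {3, 5} — a naked pair. Remove those values from g, h, q.
q and s between them cover only {1, 7} — a naked pair. Remove those values from g, h, r.
g's domain is down to {8}, so g = 8. So r, t can't be 8.
r has just one choice, so r = 2. Remove 2 from h.
So h = 4.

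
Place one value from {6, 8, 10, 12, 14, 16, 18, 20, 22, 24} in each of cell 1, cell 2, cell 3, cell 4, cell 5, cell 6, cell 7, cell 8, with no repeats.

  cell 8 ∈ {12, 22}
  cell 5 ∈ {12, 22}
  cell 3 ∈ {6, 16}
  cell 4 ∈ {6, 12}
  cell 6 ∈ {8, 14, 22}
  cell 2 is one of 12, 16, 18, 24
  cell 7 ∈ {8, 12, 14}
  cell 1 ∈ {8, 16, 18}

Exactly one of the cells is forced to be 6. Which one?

cell 4

Among the 8 variables, 24 fits only cell 2 (and all 8 values in {6, 8, 12, 14, 16, 18, 22, 24} must be used), so cell 2 = 24.
The 7 still-open variables draw from only 7 values {6, 8, 12, 14, 16, 18, 22}, so each is used; only cell 1 can be 18, hence cell 1 = 18.
The 6 still-open variables draw from only 6 values {6, 8, 12, 14, 16, 22}, so each is used; only cell 3 can be 16, hence cell 3 = 16.
The 5 still-open variables together cover exactly {6, 8, 12, 14, 22} — 5 values for 5 variables — and 6 appears only in cell 4's list, so cell 4 = 6.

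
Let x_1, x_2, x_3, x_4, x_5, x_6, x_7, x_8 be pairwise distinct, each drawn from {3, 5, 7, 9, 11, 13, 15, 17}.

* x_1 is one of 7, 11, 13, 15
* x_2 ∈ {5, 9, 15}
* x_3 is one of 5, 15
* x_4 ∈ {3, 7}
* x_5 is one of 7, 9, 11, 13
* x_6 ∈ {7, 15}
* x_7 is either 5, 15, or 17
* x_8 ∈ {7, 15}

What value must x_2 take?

9

The 8 variables together cover exactly {3, 5, 7, 9, 11, 13, 15, 17} — 8 values for 8 variables — and 3 appears only in x_4's list, so x_4 = 3.
The 7 still-open variables draw from only 7 values {5, 7, 9, 11, 13, 15, 17}, so each is used; only x_7 can be 17, hence x_7 = 17.
The 2 variables x_6 and x_8 are confined to {7, 15}, which locks those values in; drop them from x_1, x_2, x_3, x_5.
x_3 must be 5 (only option left). Remove 5 from x_2.
So x_2 = 9.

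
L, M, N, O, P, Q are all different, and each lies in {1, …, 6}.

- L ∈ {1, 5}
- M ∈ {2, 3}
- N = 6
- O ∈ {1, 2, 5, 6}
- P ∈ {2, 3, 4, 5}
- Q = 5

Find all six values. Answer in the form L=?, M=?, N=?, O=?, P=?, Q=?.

N must be 6 (only option left). Remove 6 from O.
Q's domain is down to {5}, so Q = 5. So L, O, P can't be 5.
L must be 1 (only option left). Strike 1 from O.
O must be 2 (only option left). Strike 2 from M, P.
That leaves M = 3. Remove 3 from P.
P's domain is down to {4}, so P = 4.

L=1, M=3, N=6, O=2, P=4, Q=5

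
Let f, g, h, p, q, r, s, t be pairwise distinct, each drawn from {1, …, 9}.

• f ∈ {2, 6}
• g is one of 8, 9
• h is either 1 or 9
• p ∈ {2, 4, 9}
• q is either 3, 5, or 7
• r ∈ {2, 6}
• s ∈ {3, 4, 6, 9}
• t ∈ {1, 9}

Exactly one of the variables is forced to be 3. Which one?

s

f and r share exactly the 2 values {2, 6}; by pigeonhole those values go to them, so strike 2, 6 from p, s.
The 2 variables h and t are confined to {1, 9}, which locks those values in; drop them from g, p, s.
g's domain is down to {8}, so g = 8.
That leaves p = 4. So s can't be 4.
So 3 goes to s.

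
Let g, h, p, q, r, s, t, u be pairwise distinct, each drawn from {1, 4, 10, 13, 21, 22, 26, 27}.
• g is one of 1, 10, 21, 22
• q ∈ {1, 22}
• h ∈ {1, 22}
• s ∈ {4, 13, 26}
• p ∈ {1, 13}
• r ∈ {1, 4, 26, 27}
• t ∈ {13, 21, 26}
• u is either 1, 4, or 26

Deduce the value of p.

13

Among the 8 variables, 10 fits only g (and all 8 values in {1, 4, 10, 13, 21, 22, 26, 27} must be used), so g = 10.
The 7 still-open variables draw from only 7 values {1, 4, 13, 21, 22, 26, 27}, so each is used; only t can be 21, hence t = 21.
Among the 6 still-open variables, 27 fits only r (and all 6 values in {1, 4, 13, 22, 26, 27} must be used), so r = 27.
h and q share exactly the 2 values {1, 22}; by pigeonhole those values go to them, so strike 1, 22 from p, u.
So p = 13.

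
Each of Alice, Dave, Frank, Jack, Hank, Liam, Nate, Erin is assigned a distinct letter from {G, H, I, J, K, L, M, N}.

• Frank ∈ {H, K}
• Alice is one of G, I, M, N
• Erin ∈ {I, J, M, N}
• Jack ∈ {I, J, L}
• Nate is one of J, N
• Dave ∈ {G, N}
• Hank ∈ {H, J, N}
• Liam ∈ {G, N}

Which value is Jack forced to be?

L

The 8 variables draw from only 8 values {G, H, I, J, K, L, M, N}, so each is used; only Frank can be K, hence Frank = K.
The 7 still-open variables draw from only 7 values {G, H, I, J, L, M, N}, so each is used; only Hank can be H, hence Hank = H.
The 6 still-open variables draw from only 6 values {G, I, J, L, M, N}, so each is used; only Jack can be L, hence Jack = L.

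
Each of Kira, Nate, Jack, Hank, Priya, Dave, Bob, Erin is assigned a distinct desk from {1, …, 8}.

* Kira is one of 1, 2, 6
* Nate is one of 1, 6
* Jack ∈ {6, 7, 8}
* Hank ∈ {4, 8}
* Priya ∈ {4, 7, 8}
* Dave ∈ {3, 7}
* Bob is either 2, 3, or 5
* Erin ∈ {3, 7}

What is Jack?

6

The 8 variables together cover exactly {1, 2, 3, 4, 5, 6, 7, 8} — 8 values for 8 variables — and 5 appears only in Bob's list, so Bob = 5.
Among the 7 still-open variables, 2 fits only Kira (and all 7 values in {1, 2, 3, 4, 6, 7, 8} must be used), so Kira = 2.
Among the 6 still-open variables, 1 fits only Nate (and all 6 values in {1, 3, 4, 6, 7, 8} must be used), so Nate = 1.
The 5 still-open variables together cover exactly {3, 4, 6, 7, 8} — 5 values for 5 variables — and 6 appears only in Jack's list, so Jack = 6.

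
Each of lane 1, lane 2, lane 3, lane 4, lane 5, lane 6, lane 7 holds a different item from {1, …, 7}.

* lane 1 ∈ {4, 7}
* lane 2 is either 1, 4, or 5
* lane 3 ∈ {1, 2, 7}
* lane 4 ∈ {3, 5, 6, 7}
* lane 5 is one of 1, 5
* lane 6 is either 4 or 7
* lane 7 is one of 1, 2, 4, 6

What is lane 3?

2

Among the 7 variables, 3 fits only lane 4 (and all 7 values in {1, 2, 3, 4, 5, 6, 7} must be used), so lane 4 = 3.
Among the 6 still-open variables, 6 fits only lane 7 (and all 6 values in {1, 2, 4, 5, 6, 7} must be used), so lane 7 = 6.
The 5 still-open variables draw from only 5 values {1, 2, 4, 5, 7}, so each is used; only lane 3 can be 2, hence lane 3 = 2.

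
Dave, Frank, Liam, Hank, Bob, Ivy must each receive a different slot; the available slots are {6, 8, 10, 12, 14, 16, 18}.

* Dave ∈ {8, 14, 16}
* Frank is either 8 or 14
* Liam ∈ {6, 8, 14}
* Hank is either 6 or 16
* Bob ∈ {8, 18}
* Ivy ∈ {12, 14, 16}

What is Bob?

18

The 6 variables together cover exactly {6, 8, 12, 14, 16, 18} — 6 values for 6 variables — and 12 appears only in Ivy's list, so Ivy = 12.
Among the 5 still-open variables, 18 fits only Bob (and all 5 values in {6, 8, 14, 16, 18} must be used), so Bob = 18.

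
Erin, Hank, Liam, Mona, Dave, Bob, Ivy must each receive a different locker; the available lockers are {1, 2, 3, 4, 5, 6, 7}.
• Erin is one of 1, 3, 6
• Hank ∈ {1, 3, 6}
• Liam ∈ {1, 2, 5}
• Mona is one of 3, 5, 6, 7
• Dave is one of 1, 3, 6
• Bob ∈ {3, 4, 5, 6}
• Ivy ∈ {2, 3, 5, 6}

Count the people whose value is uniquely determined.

2

Among the 7 variables, 4 fits only Bob (and all 7 values in {1, 2, 3, 4, 5, 6, 7} must be used), so Bob = 4.
The 6 still-open variables draw from only 6 values {1, 2, 3, 5, 6, 7}, so each is used; only Mona can be 7, hence Mona = 7.
The 3 variables Erin, Hank, Dave are confined to {1, 3, 6}, which locks those values in; drop them from Liam, Ivy.
Determined: Mona=7, Bob=4. The other people each still have more than one consistent value. That makes 2.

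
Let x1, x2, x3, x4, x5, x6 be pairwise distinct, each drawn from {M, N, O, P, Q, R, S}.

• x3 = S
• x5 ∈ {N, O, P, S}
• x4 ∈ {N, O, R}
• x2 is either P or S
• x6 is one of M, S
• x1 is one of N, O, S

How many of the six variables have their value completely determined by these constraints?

x3 must be S (only option left). Strike S from x1, x2, x5, x6.
That leaves x6 = M.
x2 must be P (only option left). So x5 can't be P.
The 3 still-open variables together cover exactly {N, O, R} — 3 values for 3 variables — and R appears only in x4's list, so x4 = R.
Determined: x2=P, x3=S, x4=R, x6=M. The other variables each still have more than one consistent value. That makes 4.

4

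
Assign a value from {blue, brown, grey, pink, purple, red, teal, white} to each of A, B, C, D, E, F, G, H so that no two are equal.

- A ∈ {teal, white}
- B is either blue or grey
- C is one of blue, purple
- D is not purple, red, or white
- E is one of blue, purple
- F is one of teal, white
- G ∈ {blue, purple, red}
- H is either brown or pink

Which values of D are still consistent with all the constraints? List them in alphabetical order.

The 8 variables together cover exactly {blue, brown, grey, pink, purple, red, teal, white} — 8 values for 8 variables — and red appears only in G's list, so G = red.
A and F between them cover only {teal, white} — a naked pair. Remove those values from D.
C and E share exactly the 2 values {blue, purple}; by pigeonhole those values go to them, so strike blue, purple from B, D.
B has just one choice, so B = grey. Remove grey from D.
No further eliminations apply; D can still be any of brown, pink.

brown, pink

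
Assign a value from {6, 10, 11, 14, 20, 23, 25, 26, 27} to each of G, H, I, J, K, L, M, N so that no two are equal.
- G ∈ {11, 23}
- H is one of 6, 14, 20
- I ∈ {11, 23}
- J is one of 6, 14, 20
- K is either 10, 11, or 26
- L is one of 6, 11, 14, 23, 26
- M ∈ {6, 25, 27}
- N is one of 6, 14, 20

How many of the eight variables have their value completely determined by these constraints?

The 2 variables G and I are confined to {11, 23}, which locks those values in; drop them from K, L.
H, J, N share exactly the 3 values {6, 14, 20}; by pigeonhole those values go to them, so strike 6, 14, 20 from L, M.
L has just one choice, so L = 26. Eliminate 26 elsewhere: K.
K has just one choice, so K = 10.
Determined: K=10, L=26. The other variables each still have more than one consistent value. That makes 2.

2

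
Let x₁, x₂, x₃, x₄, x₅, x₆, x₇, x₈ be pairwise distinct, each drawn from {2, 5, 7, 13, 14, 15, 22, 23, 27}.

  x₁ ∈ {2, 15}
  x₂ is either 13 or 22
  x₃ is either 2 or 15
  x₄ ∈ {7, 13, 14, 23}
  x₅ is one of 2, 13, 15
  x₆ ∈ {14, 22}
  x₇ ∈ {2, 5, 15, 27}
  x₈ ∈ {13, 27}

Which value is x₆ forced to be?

14

The 2 variables x₁ and x₃ are confined to {2, 15}, which locks those values in; drop them from x₅, x₇.
x₅'s domain is down to {13}, so x₅ = 13. Remove 13 from x₂, x₄, x₈.
x₈ must be 27 (only option left). Strike 27 from x₇.
x₂ must be 22 (only option left). Remove 22 from x₆.
So x₆ = 14.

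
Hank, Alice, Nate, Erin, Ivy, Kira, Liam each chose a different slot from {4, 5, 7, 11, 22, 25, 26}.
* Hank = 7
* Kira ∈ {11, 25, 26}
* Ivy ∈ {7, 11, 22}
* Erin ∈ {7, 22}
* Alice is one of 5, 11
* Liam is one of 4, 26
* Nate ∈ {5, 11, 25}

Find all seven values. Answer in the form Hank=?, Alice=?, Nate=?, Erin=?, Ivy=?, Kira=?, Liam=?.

Hank=7, Alice=5, Nate=25, Erin=22, Ivy=11, Kira=26, Liam=4

Hank must be 7 (only option left). Remove 7 from Erin, Ivy.
Erin has just one choice, so Erin = 22. Strike 22 from Ivy.
Ivy has just one choice, so Ivy = 11. So Alice, Nate, Kira can't be 11.
Alice has just one choice, so Alice = 5. Remove 5 from Nate.
That leaves Nate = 25. Remove 25 from Kira.
Kira must be 26 (only option left). Remove 26 from Liam.
That leaves Liam = 4.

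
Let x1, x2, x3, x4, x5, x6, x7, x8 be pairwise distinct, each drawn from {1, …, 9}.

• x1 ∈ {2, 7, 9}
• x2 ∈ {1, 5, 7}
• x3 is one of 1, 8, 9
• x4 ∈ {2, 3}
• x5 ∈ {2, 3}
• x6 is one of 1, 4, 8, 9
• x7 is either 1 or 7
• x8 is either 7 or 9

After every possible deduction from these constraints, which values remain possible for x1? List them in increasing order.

Among the 8 variables, 4 fits only x6 (and all 8 values in {1, 2, 3, 4, 5, 7, 8, 9} must be used), so x6 = 4.
The 7 still-open variables draw from only 7 values {1, 2, 3, 5, 7, 8, 9}, so each is used; only x2 can be 5, hence x2 = 5.
Among the 6 still-open variables, 8 fits only x3 (and all 6 values in {1, 2, 3, 7, 8, 9} must be used), so x3 = 8.
The 5 still-open variables draw from only 5 values {1, 2, 3, 7, 9}, so each is used; only x7 can be 1, hence x7 = 1.
The 2 variables x4 and x5 are confined to {2, 3}, which locks those values in; drop them from x1.
No further eliminations apply; x1 can still be any of 7, 9.

7, 9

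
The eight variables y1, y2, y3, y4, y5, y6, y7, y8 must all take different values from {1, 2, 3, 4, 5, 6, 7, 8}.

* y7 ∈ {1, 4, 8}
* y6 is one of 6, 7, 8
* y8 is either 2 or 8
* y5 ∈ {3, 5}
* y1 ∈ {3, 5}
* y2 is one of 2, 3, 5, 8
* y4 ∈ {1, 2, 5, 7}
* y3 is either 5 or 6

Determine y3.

6

The 8 variables draw from only 8 values {1, 2, 3, 4, 5, 6, 7, 8}, so each is used; only y7 can be 4, hence y7 = 4.
The 7 still-open variables draw from only 7 values {1, 2, 3, 5, 6, 7, 8}, so each is used; only y4 can be 1, hence y4 = 1.
The 6 still-open variables draw from only 6 values {2, 3, 5, 6, 7, 8}, so each is used; only y6 can be 7, hence y6 = 7.
The 5 still-open variables draw from only 5 values {2, 3, 5, 6, 8}, so each is used; only y3 can be 6, hence y3 = 6.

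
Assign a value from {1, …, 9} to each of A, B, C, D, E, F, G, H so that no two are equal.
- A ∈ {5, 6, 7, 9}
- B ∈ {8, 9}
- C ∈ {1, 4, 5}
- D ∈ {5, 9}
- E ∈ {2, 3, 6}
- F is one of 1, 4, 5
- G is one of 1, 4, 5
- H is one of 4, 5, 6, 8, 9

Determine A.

7

The 3 variables C, F, G are confined to {1, 4, 5}, which locks those values in; drop them from A, D, H.
D's domain is down to {9}, so D = 9. Strike 9 from A, B, H.
B has just one choice, so B = 8. Remove 8 from H.
H must be 6 (only option left). Remove 6 from A, E.
So A = 7.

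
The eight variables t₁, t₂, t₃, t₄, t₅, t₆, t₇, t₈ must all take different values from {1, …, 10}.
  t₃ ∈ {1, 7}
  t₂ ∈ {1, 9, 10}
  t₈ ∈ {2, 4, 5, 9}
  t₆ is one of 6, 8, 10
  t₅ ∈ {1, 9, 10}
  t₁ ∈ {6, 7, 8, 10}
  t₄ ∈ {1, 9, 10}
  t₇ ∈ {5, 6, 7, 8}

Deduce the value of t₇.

t₂, t₄, t₅ share exactly the 3 values {1, 9, 10}; by pigeonhole those values go to them, so strike 1, 9, 10 from t₁, t₃, t₆, t₈.
t₃ must be 7 (only option left). Strike 7 from t₁, t₇.
t₁ and t₆ between them cover only {6, 8} — a naked pair. Remove those values from t₇.
So t₇ = 5.

5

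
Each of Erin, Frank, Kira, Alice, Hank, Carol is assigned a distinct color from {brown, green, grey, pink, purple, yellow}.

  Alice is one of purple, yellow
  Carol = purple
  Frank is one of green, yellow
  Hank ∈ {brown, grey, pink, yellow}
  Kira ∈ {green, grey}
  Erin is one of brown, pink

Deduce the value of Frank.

Carol has just one choice, so Carol = purple. So Alice can't be purple.
Alice's domain is down to {yellow}, so Alice = yellow. Remove yellow from Frank, Hank.
So Frank = green.

green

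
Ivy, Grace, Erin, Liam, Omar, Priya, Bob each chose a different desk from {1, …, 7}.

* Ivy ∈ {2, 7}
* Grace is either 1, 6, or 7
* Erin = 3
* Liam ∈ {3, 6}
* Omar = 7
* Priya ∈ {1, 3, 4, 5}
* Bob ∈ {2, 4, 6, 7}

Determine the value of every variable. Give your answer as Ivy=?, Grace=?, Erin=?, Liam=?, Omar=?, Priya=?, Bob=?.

Erin's domain is down to {3}, so Erin = 3. So Liam, Priya can't be 3.
That leaves Liam = 6. Eliminate 6 elsewhere: Grace, Bob.
Omar must be 7 (only option left). Strike 7 from Ivy, Grace, Bob.
Ivy has just one choice, so Ivy = 2. Strike 2 from Bob.
Grace's domain is down to {1}, so Grace = 1. Remove 1 from Priya.
That leaves Bob = 4. Remove 4 from Priya.
Priya must be 5 (only option left).

Ivy=2, Grace=1, Erin=3, Liam=6, Omar=7, Priya=5, Bob=4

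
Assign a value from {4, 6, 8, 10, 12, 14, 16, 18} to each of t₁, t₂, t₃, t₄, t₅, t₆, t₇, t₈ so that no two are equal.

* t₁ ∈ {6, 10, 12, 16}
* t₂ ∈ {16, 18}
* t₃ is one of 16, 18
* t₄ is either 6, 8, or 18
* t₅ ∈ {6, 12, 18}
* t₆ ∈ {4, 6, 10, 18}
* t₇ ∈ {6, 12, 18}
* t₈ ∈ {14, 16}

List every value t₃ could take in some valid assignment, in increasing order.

16, 18

The 8 variables draw from only 8 values {4, 6, 8, 10, 12, 14, 16, 18}, so each is used; only t₆ can be 4, hence t₆ = 4.
The 7 still-open variables draw from only 7 values {6, 8, 10, 12, 14, 16, 18}, so each is used; only t₄ can be 8, hence t₄ = 8.
Among the 6 still-open variables, 10 fits only t₁ (and all 6 values in {6, 10, 12, 14, 16, 18} must be used), so t₁ = 10.
The 5 still-open variables draw from only 5 values {6, 12, 14, 16, 18}, so each is used; only t₈ can be 14, hence t₈ = 14.
t₂ and t₃ between them cover only {16, 18} — a naked pair. Remove those values from t₅, t₇.
No further eliminations apply; t₃ can still be any of 16, 18.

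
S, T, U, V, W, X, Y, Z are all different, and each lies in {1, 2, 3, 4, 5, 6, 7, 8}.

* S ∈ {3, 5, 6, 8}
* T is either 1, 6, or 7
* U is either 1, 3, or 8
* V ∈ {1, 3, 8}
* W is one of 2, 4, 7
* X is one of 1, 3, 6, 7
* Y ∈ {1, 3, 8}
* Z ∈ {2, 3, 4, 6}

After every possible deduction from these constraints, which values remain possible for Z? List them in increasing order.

The 8 variables draw from only 8 values {1, 2, 3, 4, 5, 6, 7, 8}, so each is used; only S can be 5, hence S = 5.
U, V, Y share exactly the 3 values {1, 3, 8}; by pigeonhole those values go to them, so strike 1, 3, 8 from T, X, Z.
T and X share exactly the 2 values {6, 7}; by pigeonhole those values go to them, so strike 6, 7 from W, Z.
No further eliminations apply; Z can still be any of 2, 4.

2, 4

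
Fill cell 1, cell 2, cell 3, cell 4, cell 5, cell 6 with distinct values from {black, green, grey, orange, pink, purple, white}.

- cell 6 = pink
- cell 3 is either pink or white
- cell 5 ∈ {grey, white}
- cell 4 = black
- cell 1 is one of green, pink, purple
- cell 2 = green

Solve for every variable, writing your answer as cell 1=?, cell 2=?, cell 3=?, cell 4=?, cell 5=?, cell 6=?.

cell 2 must be green (only option left). Eliminate green elsewhere: cell 1.
cell 4 has just one choice, so cell 4 = black.
cell 6 has just one choice, so cell 6 = pink. Eliminate pink elsewhere: cell 1, cell 3.
cell 1's domain is down to {purple}, so cell 1 = purple.
cell 3 must be white (only option left). Strike white from cell 5.
cell 5 has just one choice, so cell 5 = grey.

cell 1=purple, cell 2=green, cell 3=white, cell 4=black, cell 5=grey, cell 6=pink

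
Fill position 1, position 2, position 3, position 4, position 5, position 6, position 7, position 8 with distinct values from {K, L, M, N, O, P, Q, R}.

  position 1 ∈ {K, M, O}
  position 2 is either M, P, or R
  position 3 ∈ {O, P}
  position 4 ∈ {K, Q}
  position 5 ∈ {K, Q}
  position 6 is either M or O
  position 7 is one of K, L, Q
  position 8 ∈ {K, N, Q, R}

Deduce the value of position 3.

The 8 variables together cover exactly {K, L, M, N, O, P, Q, R} — 8 values for 8 variables — and L appears only in position 7's list, so position 7 = L.
The 7 still-open variables draw from only 7 values {K, M, N, O, P, Q, R}, so each is used; only position 8 can be N, hence position 8 = N.
The 6 still-open variables draw from only 6 values {K, M, O, P, Q, R}, so each is used; only position 2 can be R, hence position 2 = R.
The 5 still-open variables together cover exactly {K, M, O, P, Q} — 5 values for 5 variables — and P appears only in position 3's list, so position 3 = P.

P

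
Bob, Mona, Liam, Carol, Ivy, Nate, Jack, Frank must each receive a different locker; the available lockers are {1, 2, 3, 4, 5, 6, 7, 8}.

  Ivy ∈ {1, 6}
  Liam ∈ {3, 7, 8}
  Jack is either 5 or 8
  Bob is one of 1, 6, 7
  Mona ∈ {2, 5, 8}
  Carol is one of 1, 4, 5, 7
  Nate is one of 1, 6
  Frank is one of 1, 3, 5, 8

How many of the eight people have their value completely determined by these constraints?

The 8 variables draw from only 8 values {1, 2, 3, 4, 5, 6, 7, 8}, so each is used; only Mona can be 2, hence Mona = 2.
The 7 still-open variables together cover exactly {1, 3, 4, 5, 6, 7, 8} — 7 values for 7 variables — and 4 appears only in Carol's list, so Carol = 4.
Ivy and Nate share exactly the 2 values {1, 6}; by pigeonhole those values go to them, so strike 1, 6 from Bob, Frank.
Bob's domain is down to {7}, so Bob = 7. Strike 7 from Liam.
Determined: Bob=7, Mona=2, Carol=4. The other people each still have more than one consistent value. That makes 3.

3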